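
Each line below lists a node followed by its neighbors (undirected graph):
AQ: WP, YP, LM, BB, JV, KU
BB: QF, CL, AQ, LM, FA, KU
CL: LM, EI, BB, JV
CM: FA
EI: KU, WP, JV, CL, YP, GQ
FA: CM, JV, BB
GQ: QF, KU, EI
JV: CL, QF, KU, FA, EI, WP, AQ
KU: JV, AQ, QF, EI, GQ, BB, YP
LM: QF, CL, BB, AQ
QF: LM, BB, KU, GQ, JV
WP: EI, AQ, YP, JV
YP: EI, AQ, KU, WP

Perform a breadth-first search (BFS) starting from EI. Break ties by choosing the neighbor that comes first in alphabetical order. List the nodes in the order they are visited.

EI -> CL -> GQ -> JV -> KU -> WP -> YP -> BB -> LM -> QF -> AQ -> FA -> CM

Visit EI; enqueue CL, GQ, JV, KU, WP, YP → queue [CL, GQ, JV, KU, WP, YP]
Visit CL; enqueue BB, LM → queue [GQ, JV, KU, WP, YP, BB, LM]
Visit GQ; enqueue QF → queue [JV, KU, WP, YP, BB, LM, QF]
Visit JV; enqueue AQ, FA → queue [KU, WP, YP, BB, LM, QF, AQ, FA]
Visit KU → queue [WP, YP, BB, LM, QF, AQ, FA]
Visit WP → queue [YP, BB, LM, QF, AQ, FA]
Visit YP → queue [BB, LM, QF, AQ, FA]
Visit BB → queue [LM, QF, AQ, FA]
Visit LM → queue [QF, AQ, FA]
Visit QF → queue [AQ, FA]
Visit AQ → queue [FA]
Visit FA; enqueue CM → queue [CM]
Visit CM → queue []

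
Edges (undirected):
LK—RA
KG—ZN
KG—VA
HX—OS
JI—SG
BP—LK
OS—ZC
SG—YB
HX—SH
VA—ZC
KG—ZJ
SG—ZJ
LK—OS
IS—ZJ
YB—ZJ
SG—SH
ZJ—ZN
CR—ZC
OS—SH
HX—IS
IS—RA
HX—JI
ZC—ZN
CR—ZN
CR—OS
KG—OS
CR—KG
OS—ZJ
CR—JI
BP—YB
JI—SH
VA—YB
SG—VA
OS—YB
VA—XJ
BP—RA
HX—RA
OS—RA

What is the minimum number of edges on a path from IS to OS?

2

Level 0: IS
Level 1: HX, RA, ZJ
Level 2: BP, JI, KG, LK, OS, SG, SH, YB, ZN
Level 3: CR, VA, ZC
Level 4: XJ
OS first appears at level 2.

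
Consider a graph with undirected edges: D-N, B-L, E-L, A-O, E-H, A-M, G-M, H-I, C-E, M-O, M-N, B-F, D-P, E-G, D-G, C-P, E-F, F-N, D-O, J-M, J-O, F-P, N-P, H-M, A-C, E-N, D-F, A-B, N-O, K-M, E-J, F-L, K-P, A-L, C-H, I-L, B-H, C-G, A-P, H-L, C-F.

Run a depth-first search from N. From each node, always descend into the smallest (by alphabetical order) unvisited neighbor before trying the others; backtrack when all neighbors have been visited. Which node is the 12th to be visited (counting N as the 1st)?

L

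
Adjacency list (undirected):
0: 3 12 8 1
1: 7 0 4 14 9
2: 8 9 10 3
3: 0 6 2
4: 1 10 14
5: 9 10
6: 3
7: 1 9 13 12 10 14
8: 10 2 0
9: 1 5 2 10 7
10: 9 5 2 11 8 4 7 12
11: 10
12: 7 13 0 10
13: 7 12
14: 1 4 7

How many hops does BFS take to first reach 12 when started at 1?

2

Level 0: 1
Level 1: 0, 4, 7, 9, 14
Level 2: 2, 3, 5, 8, 10, 12, 13
Level 3: 6, 11
12 first appears at level 2.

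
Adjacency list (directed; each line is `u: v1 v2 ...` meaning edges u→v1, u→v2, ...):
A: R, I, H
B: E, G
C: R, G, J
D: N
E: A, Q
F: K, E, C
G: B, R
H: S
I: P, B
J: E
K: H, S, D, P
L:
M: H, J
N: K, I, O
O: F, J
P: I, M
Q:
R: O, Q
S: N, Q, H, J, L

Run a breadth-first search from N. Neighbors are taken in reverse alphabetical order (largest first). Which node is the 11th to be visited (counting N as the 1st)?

Visit N; enqueue O, K, I → queue [O, K, I]
Visit O; enqueue J, F → queue [K, I, J, F]
Visit K; enqueue S, P, H, D → queue [I, J, F, S, P, H, D]
Visit I; enqueue B → queue [J, F, S, P, H, D, B]
Visit J; enqueue E → queue [F, S, P, H, D, B, E]
Visit F; enqueue C → queue [S, P, H, D, B, E, C]
Visit S; enqueue Q, L → queue [P, H, D, B, E, C, Q, L]
Visit P; enqueue M → queue [H, D, B, E, C, Q, L, M]
Visit H → queue [D, B, E, C, Q, L, M]
Visit D → queue [B, E, C, Q, L, M]
Visit B; enqueue G → queue [E, C, Q, L, M, G]
Visit E; enqueue A → queue [C, Q, L, M, G, A]
Visit C; enqueue R → queue [Q, L, M, G, A, R]
Visit Q → queue [L, M, G, A, R]
Visit L → queue [M, G, A, R]
Visit M → queue [G, A, R]
Visit G → queue [A, R]
Visit A → queue [R]
Visit R → queue []

Visit order: N, O, K, I, J, F, S, P, H, D, B, E, C, Q, L, M, G, A, R

B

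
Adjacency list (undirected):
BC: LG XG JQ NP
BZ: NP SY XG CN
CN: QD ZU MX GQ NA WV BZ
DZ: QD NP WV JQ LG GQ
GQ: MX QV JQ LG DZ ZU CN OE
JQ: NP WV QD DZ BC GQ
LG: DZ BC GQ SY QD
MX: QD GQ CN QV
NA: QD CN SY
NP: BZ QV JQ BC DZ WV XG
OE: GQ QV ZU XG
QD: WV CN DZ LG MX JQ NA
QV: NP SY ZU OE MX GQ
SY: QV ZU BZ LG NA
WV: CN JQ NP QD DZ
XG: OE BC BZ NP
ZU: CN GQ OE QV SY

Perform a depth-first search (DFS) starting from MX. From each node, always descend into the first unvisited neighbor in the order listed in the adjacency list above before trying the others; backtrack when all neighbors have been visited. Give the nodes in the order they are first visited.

Visit MX
MX → QD
QD → WV
WV → CN
CN → ZU
ZU → GQ
GQ → QV
QV → NP
NP → BZ
BZ → SY
SY → LG
LG → DZ
DZ → JQ
JQ → BC
BC → XG
XG → OE
SY → NA

MX, QD, WV, CN, ZU, GQ, QV, NP, BZ, SY, LG, DZ, JQ, BC, XG, OE, NA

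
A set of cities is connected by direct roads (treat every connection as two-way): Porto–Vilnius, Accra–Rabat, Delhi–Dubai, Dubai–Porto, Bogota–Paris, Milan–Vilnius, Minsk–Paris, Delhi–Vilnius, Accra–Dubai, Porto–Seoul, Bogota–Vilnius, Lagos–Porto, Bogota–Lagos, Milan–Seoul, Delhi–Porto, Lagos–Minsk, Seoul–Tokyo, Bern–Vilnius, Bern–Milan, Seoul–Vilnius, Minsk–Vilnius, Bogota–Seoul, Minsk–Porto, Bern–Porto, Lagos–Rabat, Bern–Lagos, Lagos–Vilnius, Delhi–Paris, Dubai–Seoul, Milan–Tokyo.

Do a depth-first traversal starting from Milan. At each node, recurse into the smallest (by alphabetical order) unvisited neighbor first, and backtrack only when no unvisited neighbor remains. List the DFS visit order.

Visit Milan
Milan → Bern
Bern → Lagos
Lagos → Bogota
Bogota → Paris
Paris → Delhi
Delhi → Dubai
Dubai → Accra
Accra → Rabat
Dubai → Porto
Porto → Minsk
Minsk → Vilnius
Vilnius → Seoul
Seoul → Tokyo

Milan → Bern → Lagos → Bogota → Paris → Delhi → Dubai → Accra → Rabat → Porto → Minsk → Vilnius → Seoul → Tokyo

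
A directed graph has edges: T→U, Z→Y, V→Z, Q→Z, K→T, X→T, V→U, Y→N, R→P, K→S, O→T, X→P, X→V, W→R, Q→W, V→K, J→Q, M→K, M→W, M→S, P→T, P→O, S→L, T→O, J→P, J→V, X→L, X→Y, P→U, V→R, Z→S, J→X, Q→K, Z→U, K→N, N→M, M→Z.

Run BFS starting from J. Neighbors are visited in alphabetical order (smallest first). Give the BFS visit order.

Visit J; enqueue P, Q, V, X → queue [P, Q, V, X]
Visit P; enqueue O, T, U → queue [Q, V, X, O, T, U]
Visit Q; enqueue K, W, Z → queue [V, X, O, T, U, K, W, Z]
Visit V; enqueue R → queue [X, O, T, U, K, W, Z, R]
Visit X; enqueue L, Y → queue [O, T, U, K, W, Z, R, L, Y]
Visit O → queue [T, U, K, W, Z, R, L, Y]
Visit T → queue [U, K, W, Z, R, L, Y]
Visit U → queue [K, W, Z, R, L, Y]
Visit K; enqueue N, S → queue [W, Z, R, L, Y, N, S]
Visit W → queue [Z, R, L, Y, N, S]
Visit Z → queue [R, L, Y, N, S]
Visit R → queue [L, Y, N, S]
Visit L → queue [Y, N, S]
Visit Y → queue [N, S]
Visit N; enqueue M → queue [S, M]
Visit S → queue [M]
Visit M → queue []

J P Q V X O T U K W Z R L Y N S M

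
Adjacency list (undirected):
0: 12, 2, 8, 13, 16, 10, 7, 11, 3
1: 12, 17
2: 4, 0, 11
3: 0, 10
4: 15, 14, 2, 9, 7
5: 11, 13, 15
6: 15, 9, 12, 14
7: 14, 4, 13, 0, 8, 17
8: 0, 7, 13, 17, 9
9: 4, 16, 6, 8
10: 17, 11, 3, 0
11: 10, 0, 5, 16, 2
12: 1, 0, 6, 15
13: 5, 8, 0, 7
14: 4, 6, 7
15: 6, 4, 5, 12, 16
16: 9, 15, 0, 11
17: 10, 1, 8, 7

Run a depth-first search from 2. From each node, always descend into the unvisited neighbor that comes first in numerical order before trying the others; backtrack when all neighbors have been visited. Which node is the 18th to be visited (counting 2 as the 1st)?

Visit 2
2 → 0
0 → 3
3 → 10
10 → 11
11 → 5
5 → 13
13 → 7
7 → 4
4 → 9
9 → 6
6 → 12
12 → 1
1 → 17
17 → 8
12 → 15
15 → 16
6 → 14

Visit order: 2, 0, 3, 10, 11, 5, 13, 7, 4, 9, 6, 12, 1, 17, 8, 15, 16, 14

14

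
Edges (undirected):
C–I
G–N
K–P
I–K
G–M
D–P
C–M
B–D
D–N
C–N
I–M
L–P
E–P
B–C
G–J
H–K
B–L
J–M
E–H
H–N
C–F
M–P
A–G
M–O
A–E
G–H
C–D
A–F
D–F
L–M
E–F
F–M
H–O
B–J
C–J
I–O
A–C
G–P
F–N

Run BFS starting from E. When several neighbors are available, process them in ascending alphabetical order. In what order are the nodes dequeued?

Visit E; enqueue A, F, H, P → queue [A, F, H, P]
Visit A; enqueue C, G → queue [F, H, P, C, G]
Visit F; enqueue D, M, N → queue [H, P, C, G, D, M, N]
Visit H; enqueue K, O → queue [P, C, G, D, M, N, K, O]
Visit P; enqueue L → queue [C, G, D, M, N, K, O, L]
Visit C; enqueue B, I, J → queue [G, D, M, N, K, O, L, B, I, J]
Visit G → queue [D, M, N, K, O, L, B, I, J]
Visit D → queue [M, N, K, O, L, B, I, J]
Visit M → queue [N, K, O, L, B, I, J]
Visit N → queue [K, O, L, B, I, J]
Visit K → queue [O, L, B, I, J]
Visit O → queue [L, B, I, J]
Visit L → queue [B, I, J]
Visit B → queue [I, J]
Visit I → queue [J]
Visit J → queue []

E, A, F, H, P, C, G, D, M, N, K, O, L, B, I, J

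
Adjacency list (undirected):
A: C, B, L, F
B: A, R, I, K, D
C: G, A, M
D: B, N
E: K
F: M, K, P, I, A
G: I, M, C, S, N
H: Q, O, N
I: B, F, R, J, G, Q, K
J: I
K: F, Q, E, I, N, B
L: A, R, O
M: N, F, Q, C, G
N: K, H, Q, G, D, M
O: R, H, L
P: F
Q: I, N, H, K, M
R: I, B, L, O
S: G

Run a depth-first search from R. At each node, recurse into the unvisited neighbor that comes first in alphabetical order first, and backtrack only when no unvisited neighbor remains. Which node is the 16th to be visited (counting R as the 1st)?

M

Visit R
R → B
B → A
A → C
C → G
G → I
I → F
F → K
K → E
K → N
N → D
N → H
H → O
O → L
H → Q
Q → M
F → P
I → J
G → S

Visit order: R, B, A, C, G, I, F, K, E, N, D, H, O, L, Q, M, P, J, S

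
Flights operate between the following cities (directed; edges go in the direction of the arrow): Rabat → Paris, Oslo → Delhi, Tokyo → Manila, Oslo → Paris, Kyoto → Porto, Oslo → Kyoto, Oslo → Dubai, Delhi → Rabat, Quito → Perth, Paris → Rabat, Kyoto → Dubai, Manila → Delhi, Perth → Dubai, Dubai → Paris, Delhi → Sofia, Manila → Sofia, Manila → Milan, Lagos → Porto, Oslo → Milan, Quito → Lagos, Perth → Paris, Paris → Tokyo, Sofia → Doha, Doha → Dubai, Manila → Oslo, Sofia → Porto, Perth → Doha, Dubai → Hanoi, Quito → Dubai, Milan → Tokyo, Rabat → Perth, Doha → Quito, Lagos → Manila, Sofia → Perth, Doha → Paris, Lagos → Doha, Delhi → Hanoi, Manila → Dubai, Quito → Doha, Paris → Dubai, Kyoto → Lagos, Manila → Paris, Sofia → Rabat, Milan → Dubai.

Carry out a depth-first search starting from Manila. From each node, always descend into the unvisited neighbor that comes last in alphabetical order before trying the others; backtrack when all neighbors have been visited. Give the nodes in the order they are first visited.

Manila, Sofia, Rabat, Perth, Paris, Tokyo, Dubai, Hanoi, Doha, Quito, Lagos, Porto, Oslo, Milan, Kyoto, Delhi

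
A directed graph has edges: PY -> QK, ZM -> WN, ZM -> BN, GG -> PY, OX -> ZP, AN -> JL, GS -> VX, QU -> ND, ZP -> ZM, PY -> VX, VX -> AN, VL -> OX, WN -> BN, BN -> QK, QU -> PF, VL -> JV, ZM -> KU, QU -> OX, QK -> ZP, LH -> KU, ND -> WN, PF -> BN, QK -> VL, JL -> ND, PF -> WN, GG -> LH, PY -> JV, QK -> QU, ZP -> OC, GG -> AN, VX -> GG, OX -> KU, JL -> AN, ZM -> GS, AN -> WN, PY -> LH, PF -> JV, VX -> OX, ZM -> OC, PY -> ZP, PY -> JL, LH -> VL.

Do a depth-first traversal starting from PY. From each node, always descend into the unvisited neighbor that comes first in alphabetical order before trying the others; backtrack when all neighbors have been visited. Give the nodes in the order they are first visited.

PY → JL → AN → WN → BN → QK → QU → ND → OX → KU → ZP → OC → ZM → GS → VX → GG → LH → VL → JV → PF

Visit PY
PY → JL
JL → AN
AN → WN
WN → BN
BN → QK
QK → QU
QU → ND
QU → OX
OX → KU
OX → ZP
ZP → OC
ZP → ZM
ZM → GS
GS → VX
VX → GG
GG → LH
LH → VL
VL → JV
QU → PF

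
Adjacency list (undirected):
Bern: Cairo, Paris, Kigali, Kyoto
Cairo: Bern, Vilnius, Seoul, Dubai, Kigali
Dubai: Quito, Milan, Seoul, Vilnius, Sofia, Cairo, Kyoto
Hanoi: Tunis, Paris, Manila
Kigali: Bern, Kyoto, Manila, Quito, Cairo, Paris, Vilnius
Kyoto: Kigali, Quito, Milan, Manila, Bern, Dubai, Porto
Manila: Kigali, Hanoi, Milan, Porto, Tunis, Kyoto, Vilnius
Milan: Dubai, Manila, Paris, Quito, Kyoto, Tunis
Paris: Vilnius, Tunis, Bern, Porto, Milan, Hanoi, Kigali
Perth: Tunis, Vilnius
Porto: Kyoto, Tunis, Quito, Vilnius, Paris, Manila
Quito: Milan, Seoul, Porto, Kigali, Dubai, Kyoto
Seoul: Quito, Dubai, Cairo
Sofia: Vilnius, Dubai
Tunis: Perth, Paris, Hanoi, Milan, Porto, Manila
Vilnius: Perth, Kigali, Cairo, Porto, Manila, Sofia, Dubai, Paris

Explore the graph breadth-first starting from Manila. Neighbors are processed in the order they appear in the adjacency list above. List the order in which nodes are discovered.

Visit Manila; enqueue Kigali, Hanoi, Milan, Porto, Tunis, Kyoto, Vilnius → queue [Kigali, Hanoi, Milan, Porto, Tunis, Kyoto, Vilnius]
Visit Kigali; enqueue Bern, Quito, Cairo, Paris → queue [Hanoi, Milan, Porto, Tunis, Kyoto, Vilnius, Bern, Quito, Cairo, Paris]
Visit Hanoi → queue [Milan, Porto, Tunis, Kyoto, Vilnius, Bern, Quito, Cairo, Paris]
Visit Milan; enqueue Dubai → queue [Porto, Tunis, Kyoto, Vilnius, Bern, Quito, Cairo, Paris, Dubai]
Visit Porto → queue [Tunis, Kyoto, Vilnius, Bern, Quito, Cairo, Paris, Dubai]
Visit Tunis; enqueue Perth → queue [Kyoto, Vilnius, Bern, Quito, Cairo, Paris, Dubai, Perth]
Visit Kyoto → queue [Vilnius, Bern, Quito, Cairo, Paris, Dubai, Perth]
Visit Vilnius; enqueue Sofia → queue [Bern, Quito, Cairo, Paris, Dubai, Perth, Sofia]
Visit Bern → queue [Quito, Cairo, Paris, Dubai, Perth, Sofia]
Visit Quito; enqueue Seoul → queue [Cairo, Paris, Dubai, Perth, Sofia, Seoul]
Visit Cairo → queue [Paris, Dubai, Perth, Sofia, Seoul]
Visit Paris → queue [Dubai, Perth, Sofia, Seoul]
Visit Dubai → queue [Perth, Sofia, Seoul]
Visit Perth → queue [Sofia, Seoul]
Visit Sofia → queue [Seoul]
Visit Seoul → queue []

Manila -> Kigali -> Hanoi -> Milan -> Porto -> Tunis -> Kyoto -> Vilnius -> Bern -> Quito -> Cairo -> Paris -> Dubai -> Perth -> Sofia -> Seoul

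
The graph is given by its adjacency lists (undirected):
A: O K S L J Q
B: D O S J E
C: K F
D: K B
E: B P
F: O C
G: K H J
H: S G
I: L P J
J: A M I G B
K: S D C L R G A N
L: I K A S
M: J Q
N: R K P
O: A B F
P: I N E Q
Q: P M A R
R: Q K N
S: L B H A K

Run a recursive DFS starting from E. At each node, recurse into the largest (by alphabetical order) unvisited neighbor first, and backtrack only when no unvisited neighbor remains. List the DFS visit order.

Visit E
E → P
P → Q
Q → R
R → N
N → K
K → S
S → L
L → I
I → J
J → M
J → G
G → H
J → B
B → O
O → F
F → C
O → A
B → D

E, P, Q, R, N, K, S, L, I, J, M, G, H, B, O, F, C, A, D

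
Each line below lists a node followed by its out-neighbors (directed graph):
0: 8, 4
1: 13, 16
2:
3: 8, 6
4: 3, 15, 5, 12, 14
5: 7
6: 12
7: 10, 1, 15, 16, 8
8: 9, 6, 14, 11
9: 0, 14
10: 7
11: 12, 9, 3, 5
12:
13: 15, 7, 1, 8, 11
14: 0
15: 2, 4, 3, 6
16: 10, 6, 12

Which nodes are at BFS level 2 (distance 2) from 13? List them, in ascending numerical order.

2, 3, 4, 5, 6, 9, 10, 12, 14, 16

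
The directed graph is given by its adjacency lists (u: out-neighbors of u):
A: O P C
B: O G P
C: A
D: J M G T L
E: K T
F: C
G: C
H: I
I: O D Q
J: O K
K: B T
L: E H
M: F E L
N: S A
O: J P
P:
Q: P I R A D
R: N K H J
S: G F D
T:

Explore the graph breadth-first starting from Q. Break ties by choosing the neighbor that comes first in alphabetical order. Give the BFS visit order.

Q -> A -> D -> I -> P -> R -> C -> O -> G -> J -> L -> M -> T -> H -> K -> N -> E -> F -> B -> S

Visit Q; enqueue A, D, I, P, R → queue [A, D, I, P, R]
Visit A; enqueue C, O → queue [D, I, P, R, C, O]
Visit D; enqueue G, J, L, M, T → queue [I, P, R, C, O, G, J, L, M, T]
Visit I → queue [P, R, C, O, G, J, L, M, T]
Visit P → queue [R, C, O, G, J, L, M, T]
Visit R; enqueue H, K, N → queue [C, O, G, J, L, M, T, H, K, N]
Visit C → queue [O, G, J, L, M, T, H, K, N]
Visit O → queue [G, J, L, M, T, H, K, N]
Visit G → queue [J, L, M, T, H, K, N]
Visit J → queue [L, M, T, H, K, N]
Visit L; enqueue E → queue [M, T, H, K, N, E]
Visit M; enqueue F → queue [T, H, K, N, E, F]
Visit T → queue [H, K, N, E, F]
Visit H → queue [K, N, E, F]
Visit K; enqueue B → queue [N, E, F, B]
Visit N; enqueue S → queue [E, F, B, S]
Visit E → queue [F, B, S]
Visit F → queue [B, S]
Visit B → queue [S]
Visit S → queue []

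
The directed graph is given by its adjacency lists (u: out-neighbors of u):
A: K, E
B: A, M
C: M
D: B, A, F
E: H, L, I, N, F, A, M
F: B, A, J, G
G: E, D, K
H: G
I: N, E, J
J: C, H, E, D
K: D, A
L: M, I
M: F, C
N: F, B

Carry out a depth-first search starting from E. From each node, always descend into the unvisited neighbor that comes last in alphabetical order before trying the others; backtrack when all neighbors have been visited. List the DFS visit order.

E, N, F, J, H, G, K, D, B, M, C, A, L, I

Visit E
E → N
N → F
F → J
J → H
H → G
G → K
K → D
D → B
B → M
M → C
B → A
E → L
L → I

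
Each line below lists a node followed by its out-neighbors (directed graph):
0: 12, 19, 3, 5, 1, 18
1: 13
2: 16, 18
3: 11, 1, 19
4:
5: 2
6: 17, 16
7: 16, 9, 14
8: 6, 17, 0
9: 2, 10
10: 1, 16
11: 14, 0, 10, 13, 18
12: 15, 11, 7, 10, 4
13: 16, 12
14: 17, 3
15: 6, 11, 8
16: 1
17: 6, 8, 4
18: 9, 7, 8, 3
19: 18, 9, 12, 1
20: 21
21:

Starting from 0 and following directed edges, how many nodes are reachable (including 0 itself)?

BFS from 0 visits: 0, 12, 19, 3, 5, 1, 18, 15, 11, 7, 10, 4, 9, 2, 13, 8, 6, 14, 16, 17
Reachable nodes: 20 of 22 total.

20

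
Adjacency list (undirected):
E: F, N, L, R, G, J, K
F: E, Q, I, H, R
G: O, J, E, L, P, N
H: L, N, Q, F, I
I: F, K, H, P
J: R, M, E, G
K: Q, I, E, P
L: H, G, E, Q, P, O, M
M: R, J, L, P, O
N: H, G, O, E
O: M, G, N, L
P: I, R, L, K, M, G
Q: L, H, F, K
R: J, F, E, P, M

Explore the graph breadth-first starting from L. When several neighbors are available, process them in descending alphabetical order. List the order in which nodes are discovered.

L Q P O M H G E K F R I N J

Visit L; enqueue Q, P, O, M, H, G, E → queue [Q, P, O, M, H, G, E]
Visit Q; enqueue K, F → queue [P, O, M, H, G, E, K, F]
Visit P; enqueue R, I → queue [O, M, H, G, E, K, F, R, I]
Visit O; enqueue N → queue [M, H, G, E, K, F, R, I, N]
Visit M; enqueue J → queue [H, G, E, K, F, R, I, N, J]
Visit H → queue [G, E, K, F, R, I, N, J]
Visit G → queue [E, K, F, R, I, N, J]
Visit E → queue [K, F, R, I, N, J]
Visit K → queue [F, R, I, N, J]
Visit F → queue [R, I, N, J]
Visit R → queue [I, N, J]
Visit I → queue [N, J]
Visit N → queue [J]
Visit J → queue []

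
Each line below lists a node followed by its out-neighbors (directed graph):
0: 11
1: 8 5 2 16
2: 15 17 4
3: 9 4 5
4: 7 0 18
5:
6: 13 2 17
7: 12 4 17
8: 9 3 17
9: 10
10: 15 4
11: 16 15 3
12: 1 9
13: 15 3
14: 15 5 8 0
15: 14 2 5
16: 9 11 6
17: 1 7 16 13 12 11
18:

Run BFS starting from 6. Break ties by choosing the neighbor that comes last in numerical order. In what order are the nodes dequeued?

Visit 6; enqueue 17, 13, 2 → queue [17, 13, 2]
Visit 17; enqueue 16, 12, 11, 7, 1 → queue [13, 2, 16, 12, 11, 7, 1]
Visit 13; enqueue 15, 3 → queue [2, 16, 12, 11, 7, 1, 15, 3]
Visit 2; enqueue 4 → queue [16, 12, 11, 7, 1, 15, 3, 4]
Visit 16; enqueue 9 → queue [12, 11, 7, 1, 15, 3, 4, 9]
Visit 12 → queue [11, 7, 1, 15, 3, 4, 9]
Visit 11 → queue [7, 1, 15, 3, 4, 9]
Visit 7 → queue [1, 15, 3, 4, 9]
Visit 1; enqueue 8, 5 → queue [15, 3, 4, 9, 8, 5]
Visit 15; enqueue 14 → queue [3, 4, 9, 8, 5, 14]
Visit 3 → queue [4, 9, 8, 5, 14]
Visit 4; enqueue 18, 0 → queue [9, 8, 5, 14, 18, 0]
Visit 9; enqueue 10 → queue [8, 5, 14, 18, 0, 10]
Visit 8 → queue [5, 14, 18, 0, 10]
Visit 5 → queue [14, 18, 0, 10]
Visit 14 → queue [18, 0, 10]
Visit 18 → queue [0, 10]
Visit 0 → queue [10]
Visit 10 → queue []

6 → 17 → 13 → 2 → 16 → 12 → 11 → 7 → 1 → 15 → 3 → 4 → 9 → 8 → 5 → 14 → 18 → 0 → 10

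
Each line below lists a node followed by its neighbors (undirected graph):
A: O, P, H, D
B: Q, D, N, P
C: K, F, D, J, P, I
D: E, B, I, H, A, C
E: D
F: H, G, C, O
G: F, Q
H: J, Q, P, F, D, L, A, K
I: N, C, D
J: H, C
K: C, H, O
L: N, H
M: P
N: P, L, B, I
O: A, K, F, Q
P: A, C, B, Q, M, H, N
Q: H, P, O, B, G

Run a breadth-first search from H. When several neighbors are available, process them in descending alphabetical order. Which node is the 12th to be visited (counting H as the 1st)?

Visit H; enqueue Q, P, L, K, J, F, D, A → queue [Q, P, L, K, J, F, D, A]
Visit Q; enqueue O, G, B → queue [P, L, K, J, F, D, A, O, G, B]
Visit P; enqueue N, M, C → queue [L, K, J, F, D, A, O, G, B, N, M, C]
Visit L → queue [K, J, F, D, A, O, G, B, N, M, C]
Visit K → queue [J, F, D, A, O, G, B, N, M, C]
Visit J → queue [F, D, A, O, G, B, N, M, C]
Visit F → queue [D, A, O, G, B, N, M, C]
Visit D; enqueue I, E → queue [A, O, G, B, N, M, C, I, E]
Visit A → queue [O, G, B, N, M, C, I, E]
Visit O → queue [G, B, N, M, C, I, E]
Visit G → queue [B, N, M, C, I, E]
Visit B → queue [N, M, C, I, E]
Visit N → queue [M, C, I, E]
Visit M → queue [C, I, E]
Visit C → queue [I, E]
Visit I → queue [E]
Visit E → queue []

Visit order: H, Q, P, L, K, J, F, D, A, O, G, B, N, M, C, I, E

B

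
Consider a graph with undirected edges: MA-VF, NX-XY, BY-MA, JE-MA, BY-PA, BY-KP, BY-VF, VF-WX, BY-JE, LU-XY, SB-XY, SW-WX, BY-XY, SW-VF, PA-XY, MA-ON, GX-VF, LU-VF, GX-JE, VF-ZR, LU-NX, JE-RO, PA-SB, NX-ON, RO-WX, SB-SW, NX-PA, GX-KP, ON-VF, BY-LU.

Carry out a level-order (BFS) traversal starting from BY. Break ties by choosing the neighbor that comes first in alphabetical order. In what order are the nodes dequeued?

Visit BY; enqueue JE, KP, LU, MA, PA, VF, XY → queue [JE, KP, LU, MA, PA, VF, XY]
Visit JE; enqueue GX, RO → queue [KP, LU, MA, PA, VF, XY, GX, RO]
Visit KP → queue [LU, MA, PA, VF, XY, GX, RO]
Visit LU; enqueue NX → queue [MA, PA, VF, XY, GX, RO, NX]
Visit MA; enqueue ON → queue [PA, VF, XY, GX, RO, NX, ON]
Visit PA; enqueue SB → queue [VF, XY, GX, RO, NX, ON, SB]
Visit VF; enqueue SW, WX, ZR → queue [XY, GX, RO, NX, ON, SB, SW, WX, ZR]
Visit XY → queue [GX, RO, NX, ON, SB, SW, WX, ZR]
Visit GX → queue [RO, NX, ON, SB, SW, WX, ZR]
Visit RO → queue [NX, ON, SB, SW, WX, ZR]
Visit NX → queue [ON, SB, SW, WX, ZR]
Visit ON → queue [SB, SW, WX, ZR]
Visit SB → queue [SW, WX, ZR]
Visit SW → queue [WX, ZR]
Visit WX → queue [ZR]
Visit ZR → queue []

BY -> JE -> KP -> LU -> MA -> PA -> VF -> XY -> GX -> RO -> NX -> ON -> SB -> SW -> WX -> ZR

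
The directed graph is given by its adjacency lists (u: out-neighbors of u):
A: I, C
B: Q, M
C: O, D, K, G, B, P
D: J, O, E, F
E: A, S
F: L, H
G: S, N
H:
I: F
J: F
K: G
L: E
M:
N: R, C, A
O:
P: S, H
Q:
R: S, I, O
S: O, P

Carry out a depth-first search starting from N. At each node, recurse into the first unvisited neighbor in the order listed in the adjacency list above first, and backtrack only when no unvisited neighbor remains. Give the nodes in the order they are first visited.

N R S O P H I F L E A C D J K G B Q M

Visit N
N → R
R → S
S → O
S → P
P → H
R → I
I → F
F → L
L → E
E → A
A → C
C → D
D → J
C → K
K → G
C → B
B → Q
B → M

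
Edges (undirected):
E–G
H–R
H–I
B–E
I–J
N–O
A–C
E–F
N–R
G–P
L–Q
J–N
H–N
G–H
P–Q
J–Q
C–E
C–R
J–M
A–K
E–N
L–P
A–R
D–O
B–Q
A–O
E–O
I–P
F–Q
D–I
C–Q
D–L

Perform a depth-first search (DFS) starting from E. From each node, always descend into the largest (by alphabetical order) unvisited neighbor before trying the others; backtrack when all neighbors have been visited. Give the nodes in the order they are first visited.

Visit E
E → O
O → N
N → R
R → H
H → I
I → P
P → Q
Q → L
L → D
Q → J
J → M
Q → F
Q → C
C → A
A → K
Q → B
P → G

E, O, N, R, H, I, P, Q, L, D, J, M, F, C, A, K, B, G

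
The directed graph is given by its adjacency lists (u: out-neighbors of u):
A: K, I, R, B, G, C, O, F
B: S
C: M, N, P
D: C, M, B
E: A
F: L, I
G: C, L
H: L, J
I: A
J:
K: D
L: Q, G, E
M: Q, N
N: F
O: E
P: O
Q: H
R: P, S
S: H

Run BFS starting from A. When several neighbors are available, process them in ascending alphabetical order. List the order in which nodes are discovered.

A → B → C → F → G → I → K → O → R → S → M → N → P → L → D → E → H → Q → J

Visit A; enqueue B, C, F, G, I, K, O, R → queue [B, C, F, G, I, K, O, R]
Visit B; enqueue S → queue [C, F, G, I, K, O, R, S]
Visit C; enqueue M, N, P → queue [F, G, I, K, O, R, S, M, N, P]
Visit F; enqueue L → queue [G, I, K, O, R, S, M, N, P, L]
Visit G → queue [I, K, O, R, S, M, N, P, L]
Visit I → queue [K, O, R, S, M, N, P, L]
Visit K; enqueue D → queue [O, R, S, M, N, P, L, D]
Visit O; enqueue E → queue [R, S, M, N, P, L, D, E]
Visit R → queue [S, M, N, P, L, D, E]
Visit S; enqueue H → queue [M, N, P, L, D, E, H]
Visit M; enqueue Q → queue [N, P, L, D, E, H, Q]
Visit N → queue [P, L, D, E, H, Q]
Visit P → queue [L, D, E, H, Q]
Visit L → queue [D, E, H, Q]
Visit D → queue [E, H, Q]
Visit E → queue [H, Q]
Visit H; enqueue J → queue [Q, J]
Visit Q → queue [J]
Visit J → queue []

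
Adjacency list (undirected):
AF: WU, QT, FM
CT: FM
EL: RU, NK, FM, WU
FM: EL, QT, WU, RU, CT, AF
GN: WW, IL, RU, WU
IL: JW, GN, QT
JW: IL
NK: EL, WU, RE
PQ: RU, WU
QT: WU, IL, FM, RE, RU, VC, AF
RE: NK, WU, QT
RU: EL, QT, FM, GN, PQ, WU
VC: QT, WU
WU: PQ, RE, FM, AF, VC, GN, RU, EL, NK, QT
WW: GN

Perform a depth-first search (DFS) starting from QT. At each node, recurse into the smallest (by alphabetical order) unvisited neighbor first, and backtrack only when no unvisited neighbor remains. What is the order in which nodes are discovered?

QT, AF, FM, CT, EL, NK, RE, WU, GN, IL, JW, RU, PQ, WW, VC

Visit QT
QT → AF
AF → FM
FM → CT
FM → EL
EL → NK
NK → RE
RE → WU
WU → GN
GN → IL
IL → JW
GN → RU
RU → PQ
GN → WW
WU → VC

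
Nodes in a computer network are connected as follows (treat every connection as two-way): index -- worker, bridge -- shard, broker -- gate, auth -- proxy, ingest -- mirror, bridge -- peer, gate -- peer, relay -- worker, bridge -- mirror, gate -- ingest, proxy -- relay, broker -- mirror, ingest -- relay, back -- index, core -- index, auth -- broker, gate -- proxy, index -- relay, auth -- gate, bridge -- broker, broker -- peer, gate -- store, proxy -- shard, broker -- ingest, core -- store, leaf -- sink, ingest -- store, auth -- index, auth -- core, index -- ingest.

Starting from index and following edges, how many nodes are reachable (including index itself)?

BFS from index visits: index, worker, relay, ingest, core, back, auth, proxy, store, mirror, gate, broker, shard, bridge, peer
Reachable nodes: 15 of 17 total.

15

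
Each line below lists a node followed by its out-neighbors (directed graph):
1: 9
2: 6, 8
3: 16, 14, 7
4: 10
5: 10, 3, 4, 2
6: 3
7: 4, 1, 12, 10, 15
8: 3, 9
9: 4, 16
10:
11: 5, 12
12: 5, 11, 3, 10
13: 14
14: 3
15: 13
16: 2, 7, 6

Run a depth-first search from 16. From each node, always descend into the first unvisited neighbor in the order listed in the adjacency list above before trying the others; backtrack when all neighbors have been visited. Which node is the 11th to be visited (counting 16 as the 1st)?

Visit 16
16 → 2
2 → 6
6 → 3
3 → 14
3 → 7
7 → 4
4 → 10
7 → 1
1 → 9
7 → 12
12 → 5
12 → 11
7 → 15
15 → 13
2 → 8

Visit order: 16, 2, 6, 3, 14, 7, 4, 10, 1, 9, 12, 5, 11, 15, 13, 8

12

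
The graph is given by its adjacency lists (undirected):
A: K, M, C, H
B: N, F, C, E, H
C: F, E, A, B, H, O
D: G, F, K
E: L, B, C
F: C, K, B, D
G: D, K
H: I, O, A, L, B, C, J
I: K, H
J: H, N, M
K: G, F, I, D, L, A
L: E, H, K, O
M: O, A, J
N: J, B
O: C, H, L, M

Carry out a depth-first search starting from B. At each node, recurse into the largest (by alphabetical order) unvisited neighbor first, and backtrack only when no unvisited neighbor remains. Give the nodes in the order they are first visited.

B → N → J → M → O → L → K → I → H → C → F → D → G → E → A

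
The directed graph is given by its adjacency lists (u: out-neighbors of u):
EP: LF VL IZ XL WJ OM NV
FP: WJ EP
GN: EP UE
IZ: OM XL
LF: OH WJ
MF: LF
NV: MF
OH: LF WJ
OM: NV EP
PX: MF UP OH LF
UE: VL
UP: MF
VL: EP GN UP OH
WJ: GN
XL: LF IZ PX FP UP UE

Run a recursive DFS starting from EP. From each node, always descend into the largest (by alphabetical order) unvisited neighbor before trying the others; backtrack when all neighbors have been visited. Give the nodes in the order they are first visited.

EP → XL → UP → MF → LF → WJ → GN → UE → VL → OH → PX → IZ → OM → NV → FP

Visit EP
EP → XL
XL → UP
UP → MF
MF → LF
LF → WJ
WJ → GN
GN → UE
UE → VL
VL → OH
XL → PX
XL → IZ
IZ → OM
OM → NV
XL → FP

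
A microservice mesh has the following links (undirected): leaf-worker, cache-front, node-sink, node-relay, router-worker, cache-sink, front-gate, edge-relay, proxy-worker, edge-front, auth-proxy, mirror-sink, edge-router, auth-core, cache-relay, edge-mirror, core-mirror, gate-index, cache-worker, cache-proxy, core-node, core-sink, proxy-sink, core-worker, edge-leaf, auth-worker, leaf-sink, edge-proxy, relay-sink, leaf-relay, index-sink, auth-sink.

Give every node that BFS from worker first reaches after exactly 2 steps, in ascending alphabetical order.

edge, front, mirror, node, relay, sink

Level 0: worker
Level 1: auth, cache, core, leaf, proxy, router
Level 2: edge, front, mirror, node, relay, sink
Level 3: gate, index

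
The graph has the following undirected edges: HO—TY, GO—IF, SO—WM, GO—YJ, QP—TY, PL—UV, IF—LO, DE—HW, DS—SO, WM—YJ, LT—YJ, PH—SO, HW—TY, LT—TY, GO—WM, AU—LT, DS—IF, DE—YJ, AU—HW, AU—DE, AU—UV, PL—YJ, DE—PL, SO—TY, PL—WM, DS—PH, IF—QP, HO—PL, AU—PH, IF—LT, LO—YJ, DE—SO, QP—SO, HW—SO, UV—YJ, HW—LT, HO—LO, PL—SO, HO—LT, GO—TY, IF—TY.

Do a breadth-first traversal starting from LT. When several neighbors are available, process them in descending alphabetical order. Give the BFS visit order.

LT, YJ, TY, IF, HW, HO, AU, WM, UV, PL, LO, GO, DE, SO, QP, DS, PH

Visit LT; enqueue YJ, TY, IF, HW, HO, AU → queue [YJ, TY, IF, HW, HO, AU]
Visit YJ; enqueue WM, UV, PL, LO, GO, DE → queue [TY, IF, HW, HO, AU, WM, UV, PL, LO, GO, DE]
Visit TY; enqueue SO, QP → queue [IF, HW, HO, AU, WM, UV, PL, LO, GO, DE, SO, QP]
Visit IF; enqueue DS → queue [HW, HO, AU, WM, UV, PL, LO, GO, DE, SO, QP, DS]
Visit HW → queue [HO, AU, WM, UV, PL, LO, GO, DE, SO, QP, DS]
Visit HO → queue [AU, WM, UV, PL, LO, GO, DE, SO, QP, DS]
Visit AU; enqueue PH → queue [WM, UV, PL, LO, GO, DE, SO, QP, DS, PH]
Visit WM → queue [UV, PL, LO, GO, DE, SO, QP, DS, PH]
Visit UV → queue [PL, LO, GO, DE, SO, QP, DS, PH]
Visit PL → queue [LO, GO, DE, SO, QP, DS, PH]
Visit LO → queue [GO, DE, SO, QP, DS, PH]
Visit GO → queue [DE, SO, QP, DS, PH]
Visit DE → queue [SO, QP, DS, PH]
Visit SO → queue [QP, DS, PH]
Visit QP → queue [DS, PH]
Visit DS → queue [PH]
Visit PH → queue []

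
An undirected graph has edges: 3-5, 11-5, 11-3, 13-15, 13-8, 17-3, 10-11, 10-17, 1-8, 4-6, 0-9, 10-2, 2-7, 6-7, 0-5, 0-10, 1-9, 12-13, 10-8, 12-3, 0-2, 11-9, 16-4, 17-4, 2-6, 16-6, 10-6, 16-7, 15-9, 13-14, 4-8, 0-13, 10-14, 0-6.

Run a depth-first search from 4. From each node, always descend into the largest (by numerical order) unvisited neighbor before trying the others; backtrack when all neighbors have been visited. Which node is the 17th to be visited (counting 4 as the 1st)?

1

Visit 4
4 → 17
17 → 10
10 → 14
14 → 13
13 → 15
15 → 9
9 → 11
11 → 5
5 → 3
3 → 12
5 → 0
0 → 6
6 → 16
16 → 7
7 → 2
9 → 1
1 → 8

Visit order: 4, 17, 10, 14, 13, 15, 9, 11, 5, 3, 12, 0, 6, 16, 7, 2, 1, 8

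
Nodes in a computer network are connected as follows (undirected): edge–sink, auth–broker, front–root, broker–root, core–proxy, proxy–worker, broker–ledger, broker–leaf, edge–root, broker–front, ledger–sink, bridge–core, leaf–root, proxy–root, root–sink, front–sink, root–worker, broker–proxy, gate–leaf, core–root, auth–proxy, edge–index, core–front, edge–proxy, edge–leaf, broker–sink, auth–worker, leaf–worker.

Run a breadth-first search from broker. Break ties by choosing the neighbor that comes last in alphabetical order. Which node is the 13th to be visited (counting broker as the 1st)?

index

Visit broker; enqueue sink, root, proxy, ledger, leaf, front, auth → queue [sink, root, proxy, ledger, leaf, front, auth]
Visit sink; enqueue edge → queue [root, proxy, ledger, leaf, front, auth, edge]
Visit root; enqueue worker, core → queue [proxy, ledger, leaf, front, auth, edge, worker, core]
Visit proxy → queue [ledger, leaf, front, auth, edge, worker, core]
Visit ledger → queue [leaf, front, auth, edge, worker, core]
Visit leaf; enqueue gate → queue [front, auth, edge, worker, core, gate]
Visit front → queue [auth, edge, worker, core, gate]
Visit auth → queue [edge, worker, core, gate]
Visit edge; enqueue index → queue [worker, core, gate, index]
Visit worker → queue [core, gate, index]
Visit core; enqueue bridge → queue [gate, index, bridge]
Visit gate → queue [index, bridge]
Visit index → queue [bridge]
Visit bridge → queue []

Visit order: broker, sink, root, proxy, ledger, leaf, front, auth, edge, worker, core, gate, index, bridge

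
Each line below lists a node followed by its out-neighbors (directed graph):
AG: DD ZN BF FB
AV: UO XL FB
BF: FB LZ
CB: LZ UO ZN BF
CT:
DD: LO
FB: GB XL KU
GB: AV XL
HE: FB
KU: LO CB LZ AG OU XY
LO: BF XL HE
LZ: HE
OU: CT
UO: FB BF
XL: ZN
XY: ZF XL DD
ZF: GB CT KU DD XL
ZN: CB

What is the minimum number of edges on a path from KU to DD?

2

Level 0: KU
Level 1: AG, CB, LO, LZ, OU, XY
Level 2: BF, CT, DD, FB, HE, UO, XL, ZF, ZN
Level 3: GB
Level 4: AV
DD first appears at level 2.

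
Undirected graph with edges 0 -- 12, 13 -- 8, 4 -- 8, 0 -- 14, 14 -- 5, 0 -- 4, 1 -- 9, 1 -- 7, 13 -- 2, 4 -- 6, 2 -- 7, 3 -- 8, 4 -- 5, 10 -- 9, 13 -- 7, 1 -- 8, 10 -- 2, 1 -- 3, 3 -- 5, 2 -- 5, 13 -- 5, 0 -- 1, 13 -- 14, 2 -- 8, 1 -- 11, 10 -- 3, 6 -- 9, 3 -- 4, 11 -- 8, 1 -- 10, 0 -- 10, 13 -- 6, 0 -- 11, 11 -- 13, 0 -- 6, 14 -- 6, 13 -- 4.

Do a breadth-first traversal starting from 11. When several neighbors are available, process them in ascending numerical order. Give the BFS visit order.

11 -> 0 -> 1 -> 8 -> 13 -> 4 -> 6 -> 10 -> 12 -> 14 -> 3 -> 7 -> 9 -> 2 -> 5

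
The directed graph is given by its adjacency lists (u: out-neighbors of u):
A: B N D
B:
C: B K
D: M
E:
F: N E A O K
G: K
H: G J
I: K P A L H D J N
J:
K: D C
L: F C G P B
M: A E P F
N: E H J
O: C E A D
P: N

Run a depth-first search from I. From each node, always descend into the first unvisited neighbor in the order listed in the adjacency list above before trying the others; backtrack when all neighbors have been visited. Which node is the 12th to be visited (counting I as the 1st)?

P

Visit I
I → K
K → D
D → M
M → A
A → B
A → N
N → E
N → H
H → G
H → J
M → P
M → F
F → O
O → C
I → L

Visit order: I, K, D, M, A, B, N, E, H, G, J, P, F, O, C, L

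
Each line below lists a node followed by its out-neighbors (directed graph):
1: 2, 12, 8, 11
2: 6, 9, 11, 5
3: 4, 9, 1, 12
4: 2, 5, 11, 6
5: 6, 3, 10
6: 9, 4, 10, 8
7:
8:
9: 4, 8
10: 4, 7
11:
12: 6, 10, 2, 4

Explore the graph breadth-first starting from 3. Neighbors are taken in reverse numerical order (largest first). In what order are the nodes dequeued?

3 → 12 → 9 → 4 → 1 → 10 → 6 → 2 → 8 → 11 → 5 → 7

Visit 3; enqueue 12, 9, 4, 1 → queue [12, 9, 4, 1]
Visit 12; enqueue 10, 6, 2 → queue [9, 4, 1, 10, 6, 2]
Visit 9; enqueue 8 → queue [4, 1, 10, 6, 2, 8]
Visit 4; enqueue 11, 5 → queue [1, 10, 6, 2, 8, 11, 5]
Visit 1 → queue [10, 6, 2, 8, 11, 5]
Visit 10; enqueue 7 → queue [6, 2, 8, 11, 5, 7]
Visit 6 → queue [2, 8, 11, 5, 7]
Visit 2 → queue [8, 11, 5, 7]
Visit 8 → queue [11, 5, 7]
Visit 11 → queue [5, 7]
Visit 5 → queue [7]
Visit 7 → queue []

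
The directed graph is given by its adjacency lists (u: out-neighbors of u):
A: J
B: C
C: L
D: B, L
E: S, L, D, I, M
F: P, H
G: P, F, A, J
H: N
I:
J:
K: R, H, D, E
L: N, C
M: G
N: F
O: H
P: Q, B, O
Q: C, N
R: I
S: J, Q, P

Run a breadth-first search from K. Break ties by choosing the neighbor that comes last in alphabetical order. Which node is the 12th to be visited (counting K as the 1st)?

F

Visit K; enqueue R, H, E, D → queue [R, H, E, D]
Visit R; enqueue I → queue [H, E, D, I]
Visit H; enqueue N → queue [E, D, I, N]
Visit E; enqueue S, M, L → queue [D, I, N, S, M, L]
Visit D; enqueue B → queue [I, N, S, M, L, B]
Visit I → queue [N, S, M, L, B]
Visit N; enqueue F → queue [S, M, L, B, F]
Visit S; enqueue Q, P, J → queue [M, L, B, F, Q, P, J]
Visit M; enqueue G → queue [L, B, F, Q, P, J, G]
Visit L; enqueue C → queue [B, F, Q, P, J, G, C]
Visit B → queue [F, Q, P, J, G, C]
Visit F → queue [Q, P, J, G, C]
Visit Q → queue [P, J, G, C]
Visit P; enqueue O → queue [J, G, C, O]
Visit J → queue [G, C, O]
Visit G; enqueue A → queue [C, O, A]
Visit C → queue [O, A]
Visit O → queue [A]
Visit A → queue []

Visit order: K, R, H, E, D, I, N, S, M, L, B, F, Q, P, J, G, C, O, A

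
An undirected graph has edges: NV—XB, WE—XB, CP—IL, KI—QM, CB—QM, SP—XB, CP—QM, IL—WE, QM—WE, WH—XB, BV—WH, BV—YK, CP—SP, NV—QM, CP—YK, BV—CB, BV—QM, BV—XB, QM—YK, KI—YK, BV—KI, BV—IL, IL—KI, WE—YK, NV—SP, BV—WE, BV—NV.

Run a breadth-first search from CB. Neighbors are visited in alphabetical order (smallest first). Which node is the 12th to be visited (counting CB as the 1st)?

SP

Visit CB; enqueue BV, QM → queue [BV, QM]
Visit BV; enqueue IL, KI, NV, WE, WH, XB, YK → queue [QM, IL, KI, NV, WE, WH, XB, YK]
Visit QM; enqueue CP → queue [IL, KI, NV, WE, WH, XB, YK, CP]
Visit IL → queue [KI, NV, WE, WH, XB, YK, CP]
Visit KI → queue [NV, WE, WH, XB, YK, CP]
Visit NV; enqueue SP → queue [WE, WH, XB, YK, CP, SP]
Visit WE → queue [WH, XB, YK, CP, SP]
Visit WH → queue [XB, YK, CP, SP]
Visit XB → queue [YK, CP, SP]
Visit YK → queue [CP, SP]
Visit CP → queue [SP]
Visit SP → queue []

Visit order: CB, BV, QM, IL, KI, NV, WE, WH, XB, YK, CP, SP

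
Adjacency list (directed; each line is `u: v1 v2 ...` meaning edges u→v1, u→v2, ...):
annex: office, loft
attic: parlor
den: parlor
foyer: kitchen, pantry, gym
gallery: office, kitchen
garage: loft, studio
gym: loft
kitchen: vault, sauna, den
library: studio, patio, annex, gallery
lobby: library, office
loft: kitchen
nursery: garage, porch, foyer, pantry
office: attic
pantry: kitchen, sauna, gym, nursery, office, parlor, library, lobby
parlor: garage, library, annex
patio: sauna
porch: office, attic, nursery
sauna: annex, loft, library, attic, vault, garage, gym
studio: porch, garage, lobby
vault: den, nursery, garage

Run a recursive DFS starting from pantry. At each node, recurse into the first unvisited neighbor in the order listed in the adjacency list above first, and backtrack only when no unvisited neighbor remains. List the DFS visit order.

pantry, kitchen, vault, den, parlor, garage, loft, studio, porch, office, attic, nursery, foyer, gym, lobby, library, patio, sauna, annex, gallery

Visit pantry
pantry → kitchen
kitchen → vault
vault → den
den → parlor
parlor → garage
garage → loft
garage → studio
studio → porch
porch → office
office → attic
porch → nursery
nursery → foyer
foyer → gym
studio → lobby
lobby → library
library → patio
patio → sauna
sauna → annex
library → gallery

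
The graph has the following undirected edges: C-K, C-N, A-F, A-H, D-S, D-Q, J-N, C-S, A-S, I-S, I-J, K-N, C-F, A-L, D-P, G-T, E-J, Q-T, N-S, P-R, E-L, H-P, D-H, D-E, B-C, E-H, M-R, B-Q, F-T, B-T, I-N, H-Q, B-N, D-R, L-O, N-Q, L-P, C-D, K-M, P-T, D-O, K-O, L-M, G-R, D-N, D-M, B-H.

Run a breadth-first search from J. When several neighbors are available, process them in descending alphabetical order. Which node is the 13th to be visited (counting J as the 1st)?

Visit J; enqueue N, I, E → queue [N, I, E]
Visit N; enqueue S, Q, K, D, C, B → queue [I, E, S, Q, K, D, C, B]
Visit I → queue [E, S, Q, K, D, C, B]
Visit E; enqueue L, H → queue [S, Q, K, D, C, B, L, H]
Visit S; enqueue A → queue [Q, K, D, C, B, L, H, A]
Visit Q; enqueue T → queue [K, D, C, B, L, H, A, T]
Visit K; enqueue O, M → queue [D, C, B, L, H, A, T, O, M]
Visit D; enqueue R, P → queue [C, B, L, H, A, T, O, M, R, P]
Visit C; enqueue F → queue [B, L, H, A, T, O, M, R, P, F]
Visit B → queue [L, H, A, T, O, M, R, P, F]
Visit L → queue [H, A, T, O, M, R, P, F]
Visit H → queue [A, T, O, M, R, P, F]
Visit A → queue [T, O, M, R, P, F]
Visit T; enqueue G → queue [O, M, R, P, F, G]
Visit O → queue [M, R, P, F, G]
Visit M → queue [R, P, F, G]
Visit R → queue [P, F, G]
Visit P → queue [F, G]
Visit F → queue [G]
Visit G → queue []

Visit order: J, N, I, E, S, Q, K, D, C, B, L, H, A, T, O, M, R, P, F, G

A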